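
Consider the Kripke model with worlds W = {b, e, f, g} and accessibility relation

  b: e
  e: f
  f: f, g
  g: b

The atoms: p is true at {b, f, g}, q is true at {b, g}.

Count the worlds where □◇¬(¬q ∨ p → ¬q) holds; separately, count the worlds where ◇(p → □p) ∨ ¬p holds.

2 and 3

For □◇¬(¬q ∨ p → ¬q):
b: successors {e}; ◇¬(¬q ∨ p → ¬q) there: e:F. ✗
e: successors {f}; ◇¬(¬q ∨ p → ¬q) there: f:T. ✓
f: successors {f, g}; ◇¬(¬q ∨ p → ¬q) there: f:T, g:T. ✓
g: successors {b}; ◇¬(¬q ∨ p → ¬q) there: b:F. ✗
— 2 worlds.
For ◇(p → □p) ∨ ¬p:
b: ◇(p → □p) is T, ¬p is F. ✓
e: ◇(p → □p) is T, ¬p is T. ✓
f: ◇(p → □p) is T, ¬p is F. ✓
g: ◇(p → □p) is F, ¬p is F. ✗
— 3 worlds.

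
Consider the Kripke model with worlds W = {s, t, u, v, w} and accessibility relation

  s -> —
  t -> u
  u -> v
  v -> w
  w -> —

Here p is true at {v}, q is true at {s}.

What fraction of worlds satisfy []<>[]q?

s: no successors, so []<>[]q holds vacuously. ✓
t: successors {u}; <>[]q there: u:F. ✗
u: successors {v}; <>[]q there: v:T. ✓
v: successors {w}; <>[]q there: w:F. ✗
w: no successors, so []<>[]q holds vacuously. ✓
That's 3 of 5 worlds, so 3/5.

3/5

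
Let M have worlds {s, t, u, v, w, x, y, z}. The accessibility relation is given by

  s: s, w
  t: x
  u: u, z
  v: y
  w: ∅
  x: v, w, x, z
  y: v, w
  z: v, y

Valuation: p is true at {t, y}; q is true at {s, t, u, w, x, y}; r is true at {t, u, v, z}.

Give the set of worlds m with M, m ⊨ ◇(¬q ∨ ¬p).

s: successors {s, w}; ¬q ∨ ¬p there: s:T, w:T. ✓
t: successors {x}; ¬q ∨ ¬p there: x:T. ✓
u: successors {u, z}; ¬q ∨ ¬p there: u:T, z:T. ✓
v: successors {y}; ¬q ∨ ¬p there: y:F. ✗
w: no successors, so ◇(¬q ∨ ¬p) fails. ✗
x: successors {v, w, x, z}; ¬q ∨ ¬p there: v:T, w:T, x:T, z:T. ✓
y: successors {v, w}; ¬q ∨ ¬p there: v:T, w:T. ✓
z: successors {v, y}; ¬q ∨ ¬p there: v:T, y:F. ✓

{s, t, u, x, y, z}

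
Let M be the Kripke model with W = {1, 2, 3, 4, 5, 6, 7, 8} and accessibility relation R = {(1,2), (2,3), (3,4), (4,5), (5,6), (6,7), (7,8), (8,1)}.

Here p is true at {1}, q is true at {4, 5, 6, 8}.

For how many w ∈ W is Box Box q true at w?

1: successors {2}; Box q there: 2:F. ✗
2: successors {3}; Box q there: 3:T. ✓
3: successors {4}; Box q there: 4:T. ✓
4: successors {5}; Box q there: 5:T. ✓
5: successors {6}; Box q there: 6:F. ✗
6: successors {7}; Box q there: 7:T. ✓
7: successors {8}; Box q there: 8:F. ✗
8: successors {1}; Box q there: 1:F. ✗
Satisfying worlds: {2, 3, 4, 6}.

4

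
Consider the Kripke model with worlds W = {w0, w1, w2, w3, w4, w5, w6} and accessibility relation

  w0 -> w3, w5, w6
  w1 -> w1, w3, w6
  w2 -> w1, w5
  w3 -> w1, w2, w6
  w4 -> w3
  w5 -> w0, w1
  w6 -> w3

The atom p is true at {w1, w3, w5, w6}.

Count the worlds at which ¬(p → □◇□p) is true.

w0: p → □◇□p is T. ✗
w1: p → □◇□p is F. ✓
w2: p → □◇□p is T. ✗
w3: p → □◇□p is F. ✓
w4: p → □◇□p is T. ✗
w5: p → □◇□p is T. ✗
w6: p → □◇□p is T. ✗
Satisfying worlds: {w1, w3}.

2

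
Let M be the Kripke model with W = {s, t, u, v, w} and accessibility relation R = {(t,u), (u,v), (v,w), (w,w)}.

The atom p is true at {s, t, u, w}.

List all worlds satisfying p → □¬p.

{s, u, v}

s: p is T, □¬p is T. ✓
t: p is T, □¬p is F. ✗
u: p is T, □¬p is T. ✓
v: p is F, □¬p is F. ✓
w: p is T, □¬p is F. ✗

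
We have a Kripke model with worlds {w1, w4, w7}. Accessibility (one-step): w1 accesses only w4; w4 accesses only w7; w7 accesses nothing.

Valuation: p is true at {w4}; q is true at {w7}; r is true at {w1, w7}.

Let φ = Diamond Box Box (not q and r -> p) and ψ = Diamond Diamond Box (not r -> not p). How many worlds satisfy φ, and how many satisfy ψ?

2 and 1

For Diamond Box Box (not q and r -> p):
w1: successors {w4}; Box Box (not q and r -> p) there: w4:T. ✓
w4: successors {w7}; Box Box (not q and r -> p) there: w7:T. ✓
w7: no successors, so Diamond Box Box (not q and r -> p) fails. ✗
— 2 worlds.
For Diamond Diamond Box (not r -> not p):
w1: successors {w4}; Diamond Box (not r -> not p) there: w4:T. ✓
w4: successors {w7}; Diamond Box (not r -> not p) there: w7:F. ✗
w7: no successors, so Diamond Diamond Box (not r -> not p) fails. ✗
— 1 world.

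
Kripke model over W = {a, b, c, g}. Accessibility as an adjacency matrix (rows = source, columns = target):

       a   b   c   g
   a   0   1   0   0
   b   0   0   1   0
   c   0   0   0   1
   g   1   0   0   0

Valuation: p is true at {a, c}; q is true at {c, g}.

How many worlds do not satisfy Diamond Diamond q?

2

a: successors {b}; Diamond q there: b:T. ✓
b: successors {c}; Diamond q there: c:T. ✓
c: successors {g}; Diamond q there: g:F. ✗
g: successors {a}; Diamond q there: a:F. ✗
Satisfying worlds: {a, b}.
So Diamond Diamond q fails at the other 2 worlds.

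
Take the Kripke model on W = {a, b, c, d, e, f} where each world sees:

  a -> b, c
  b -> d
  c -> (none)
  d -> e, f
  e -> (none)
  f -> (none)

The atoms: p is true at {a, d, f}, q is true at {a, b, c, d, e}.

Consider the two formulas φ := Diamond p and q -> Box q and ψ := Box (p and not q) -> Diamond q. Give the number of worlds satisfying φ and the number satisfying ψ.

For Diamond p and q -> Box q:
a: Diamond p and q is F, Box q is T. ✓
b: Diamond p and q is T, Box q is T. ✓
c: Diamond p and q is F, Box q is T. ✓
d: Diamond p and q is T, Box q is F. ✗
e: Diamond p and q is F, Box q is T. ✓
f: Diamond p and q is F, Box q is T. ✓
— 5 worlds.
For Box (p and not q) -> Diamond q:
a: Box (p and not q) is F, Diamond q is T. ✓
b: Box (p and not q) is F, Diamond q is T. ✓
c: Box (p and not q) is T, Diamond q is F. ✗
d: Box (p and not q) is F, Diamond q is T. ✓
e: Box (p and not q) is T, Diamond q is F. ✗
f: Box (p and not q) is T, Diamond q is F. ✗
— 3 worlds.

5 and 3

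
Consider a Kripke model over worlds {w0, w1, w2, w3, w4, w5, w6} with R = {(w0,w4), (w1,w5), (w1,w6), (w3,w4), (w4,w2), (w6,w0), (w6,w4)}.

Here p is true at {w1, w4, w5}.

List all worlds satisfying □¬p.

{w2, w4, w5}

w0: successors {w4}; ¬p there: w4:F. ✗
w1: successors {w5, w6}; ¬p there: w5:F, w6:T. ✗
w2: no successors, so □¬p holds vacuously. ✓
w3: successors {w4}; ¬p there: w4:F. ✗
w4: successors {w2}; ¬p there: w2:T. ✓
w5: no successors, so □¬p holds vacuously. ✓
w6: successors {w0, w4}; ¬p there: w0:T, w4:F. ✗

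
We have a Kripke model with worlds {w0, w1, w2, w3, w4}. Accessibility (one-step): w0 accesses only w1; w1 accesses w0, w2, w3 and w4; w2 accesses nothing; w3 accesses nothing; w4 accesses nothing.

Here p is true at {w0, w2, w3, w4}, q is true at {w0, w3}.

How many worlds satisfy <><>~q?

w0: successors {w1}; <>~q there: w1:T. ✓
w1: successors {w0, w2, w3, w4}; <>~q there: w0:T, w2:F, w3:F, w4:F. ✓
w2: no successors, so <><>~q fails. ✗
w3: no successors, so <><>~q fails. ✗
w4: no successors, so <><>~q fails. ✗
Satisfying worlds: {w0, w1}.

2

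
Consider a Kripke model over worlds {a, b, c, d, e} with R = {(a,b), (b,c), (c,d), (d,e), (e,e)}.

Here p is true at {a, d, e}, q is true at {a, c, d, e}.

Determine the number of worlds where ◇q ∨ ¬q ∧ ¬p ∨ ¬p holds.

a: ◇q ∨ ¬q ∧ ¬p is F, ¬p is F. ✗
b: ◇q ∨ ¬q ∧ ¬p is T, ¬p is T. ✓
c: ◇q ∨ ¬q ∧ ¬p is T, ¬p is T. ✓
d: ◇q ∨ ¬q ∧ ¬p is T, ¬p is F. ✓
e: ◇q ∨ ¬q ∧ ¬p is T, ¬p is F. ✓
Satisfying worlds: {b, c, d, e}.

4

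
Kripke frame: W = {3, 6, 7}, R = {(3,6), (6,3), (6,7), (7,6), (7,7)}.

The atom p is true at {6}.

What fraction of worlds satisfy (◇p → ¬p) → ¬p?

2/3

3: ◇p → ¬p is T, ¬p is T. ✓
6: ◇p → ¬p is T, ¬p is F. ✗
7: ◇p → ¬p is T, ¬p is T. ✓
That's 2 of 3 worlds, so 2/3.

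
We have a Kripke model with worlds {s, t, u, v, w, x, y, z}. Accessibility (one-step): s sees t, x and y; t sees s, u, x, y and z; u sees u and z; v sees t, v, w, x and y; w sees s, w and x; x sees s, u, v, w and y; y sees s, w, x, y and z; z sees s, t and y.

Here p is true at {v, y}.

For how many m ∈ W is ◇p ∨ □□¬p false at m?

s: ◇p is T, □□¬p is F. ✓
t: ◇p is T, □□¬p is F. ✓
u: ◇p is F, □□¬p is F. ✗
v: ◇p is T, □□¬p is F. ✓
w: ◇p is F, □□¬p is F. ✗
x: ◇p is T, □□¬p is F. ✓
y: ◇p is T, □□¬p is F. ✓
z: ◇p is T, □□¬p is F. ✓
Satisfying worlds: {s, t, v, x, y, z}.
So ◇p ∨ □□¬p fails at the other 2 worlds.

2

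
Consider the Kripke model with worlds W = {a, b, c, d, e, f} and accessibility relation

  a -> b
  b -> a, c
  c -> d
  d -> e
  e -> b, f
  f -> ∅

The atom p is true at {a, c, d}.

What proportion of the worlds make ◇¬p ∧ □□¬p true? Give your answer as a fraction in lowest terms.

1/6

a: ◇¬p is T, □□¬p is F. ✗
b: ◇¬p is F, □□¬p is F. ✗
c: ◇¬p is F, □□¬p is T. ✗
d: ◇¬p is T, □□¬p is T. ✓
e: ◇¬p is T, □□¬p is F. ✗
f: ◇¬p is F, □□¬p is T. ✗
That's 1 of 6 worlds, so 1/6.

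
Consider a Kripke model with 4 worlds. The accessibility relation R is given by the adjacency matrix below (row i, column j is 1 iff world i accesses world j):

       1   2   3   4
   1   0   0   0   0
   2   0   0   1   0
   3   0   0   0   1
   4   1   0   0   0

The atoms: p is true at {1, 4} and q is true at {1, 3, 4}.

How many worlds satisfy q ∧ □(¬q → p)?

1: q is T, □(¬q → p) is T. ✓
2: q is F, □(¬q → p) is T. ✗
3: q is T, □(¬q → p) is T. ✓
4: q is T, □(¬q → p) is T. ✓
Satisfying worlds: {1, 3, 4}.

3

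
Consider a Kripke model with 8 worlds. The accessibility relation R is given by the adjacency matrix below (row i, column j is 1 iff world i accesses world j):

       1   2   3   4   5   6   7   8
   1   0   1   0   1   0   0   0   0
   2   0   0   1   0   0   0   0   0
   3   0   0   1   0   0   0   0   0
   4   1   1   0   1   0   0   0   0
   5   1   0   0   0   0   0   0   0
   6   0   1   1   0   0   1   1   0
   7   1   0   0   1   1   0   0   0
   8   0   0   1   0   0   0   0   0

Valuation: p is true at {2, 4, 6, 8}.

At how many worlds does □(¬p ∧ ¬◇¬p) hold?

1

1: successors {2, 4}; ¬p ∧ ¬◇¬p there: 2:F, 4:F. ✗
2: successors {3}; ¬p ∧ ¬◇¬p there: 3:F. ✗
3: successors {3}; ¬p ∧ ¬◇¬p there: 3:F. ✗
4: successors {1, 2, 4}; ¬p ∧ ¬◇¬p there: 1:T, 2:F, 4:F. ✗
5: successors {1}; ¬p ∧ ¬◇¬p there: 1:T. ✓
6: successors {2, 3, 6, 7}; ¬p ∧ ¬◇¬p there: 2:F, 3:F, 6:F, 7:F. ✗
7: successors {1, 4, 5}; ¬p ∧ ¬◇¬p there: 1:T, 4:F, 5:F. ✗
8: successors {3}; ¬p ∧ ¬◇¬p there: 3:F. ✗
Satisfying worlds: {5}.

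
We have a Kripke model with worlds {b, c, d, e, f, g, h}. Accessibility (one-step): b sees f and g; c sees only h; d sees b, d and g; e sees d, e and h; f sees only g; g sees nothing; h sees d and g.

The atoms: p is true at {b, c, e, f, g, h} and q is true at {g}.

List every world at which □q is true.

b: successors {f, g}; q there: f:F, g:T. ✗
c: successors {h}; q there: h:F. ✗
d: successors {b, d, g}; q there: b:F, d:F, g:T. ✗
e: successors {d, e, h}; q there: d:F, e:F, h:F. ✗
f: successors {g}; q there: g:T. ✓
g: no successors, so □q holds vacuously. ✓
h: successors {d, g}; q there: d:F, g:T. ✗

{f, g}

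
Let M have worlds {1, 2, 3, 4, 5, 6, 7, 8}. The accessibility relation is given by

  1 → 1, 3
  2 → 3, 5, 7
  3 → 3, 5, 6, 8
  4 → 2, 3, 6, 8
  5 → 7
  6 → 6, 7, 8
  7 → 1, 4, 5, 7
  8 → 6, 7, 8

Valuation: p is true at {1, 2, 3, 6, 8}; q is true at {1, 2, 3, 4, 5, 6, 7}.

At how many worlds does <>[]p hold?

2

1: successors {1, 3}; []p there: 1:T, 3:F. ✓
2: successors {3, 5, 7}; []p there: 3:F, 5:F, 7:F. ✗
3: successors {3, 5, 6, 8}; []p there: 3:F, 5:F, 6:F, 8:F. ✗
4: successors {2, 3, 6, 8}; []p there: 2:F, 3:F, 6:F, 8:F. ✗
5: successors {7}; []p there: 7:F. ✗
6: successors {6, 7, 8}; []p there: 6:F, 7:F, 8:F. ✗
7: successors {1, 4, 5, 7}; []p there: 1:T, 4:T, 5:F, 7:F. ✓
8: successors {6, 7, 8}; []p there: 6:F, 7:F, 8:F. ✗
Satisfying worlds: {1, 7}.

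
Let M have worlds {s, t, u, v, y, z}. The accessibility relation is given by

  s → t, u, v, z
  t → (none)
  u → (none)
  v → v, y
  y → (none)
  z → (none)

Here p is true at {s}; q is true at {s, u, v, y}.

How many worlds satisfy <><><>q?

2

s: successors {t, u, v, z}; <><>q there: t:F, u:F, v:T, z:F. ✓
t: no successors, so <><><>q fails. ✗
u: no successors, so <><><>q fails. ✗
v: successors {v, y}; <><>q there: v:T, y:F. ✓
y: no successors, so <><><>q fails. ✗
z: no successors, so <><><>q fails. ✗
Satisfying worlds: {s, v}.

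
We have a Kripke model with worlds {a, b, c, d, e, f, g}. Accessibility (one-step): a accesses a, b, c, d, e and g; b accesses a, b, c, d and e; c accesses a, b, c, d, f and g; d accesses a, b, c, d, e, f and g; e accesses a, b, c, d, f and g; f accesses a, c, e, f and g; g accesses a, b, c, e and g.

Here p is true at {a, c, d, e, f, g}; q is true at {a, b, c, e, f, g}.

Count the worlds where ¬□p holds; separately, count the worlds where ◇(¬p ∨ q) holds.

6 and 7

For ¬□p:
a: □p is F. ✓
b: □p is F. ✓
c: □p is F. ✓
d: □p is F. ✓
e: □p is F. ✓
f: □p is T. ✗
g: □p is F. ✓
— 6 worlds.
For ◇(¬p ∨ q):
a: successors {a, b, c, d, e, g}; ¬p ∨ q there: a:T, b:T, c:T, d:F, e:T, g:T. ✓
b: successors {a, b, c, d, e}; ¬p ∨ q there: a:T, b:T, c:T, d:F, e:T. ✓
c: successors {a, b, c, d, f, g}; ¬p ∨ q there: a:T, b:T, c:T, d:F, f:T, g:T. ✓
d: successors {a, b, c, d, e, f, g}; ¬p ∨ q there: a:T, b:T, c:T, d:F, e:T, f:T, g:T. ✓
e: successors {a, b, c, d, f, g}; ¬p ∨ q there: a:T, b:T, c:T, d:F, f:T, g:T. ✓
f: successors {a, c, e, f, g}; ¬p ∨ q there: a:T, c:T, e:T, f:T, g:T. ✓
g: successors {a, b, c, e, g}; ¬p ∨ q there: a:T, b:T, c:T, e:T, g:T. ✓
— 7 worlds.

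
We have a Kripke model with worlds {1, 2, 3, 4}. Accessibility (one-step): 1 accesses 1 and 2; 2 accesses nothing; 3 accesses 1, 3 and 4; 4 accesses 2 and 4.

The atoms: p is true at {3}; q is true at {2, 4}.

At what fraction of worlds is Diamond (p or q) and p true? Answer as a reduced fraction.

1/4

1: Diamond (p or q) is T, p is F. ✗
2: Diamond (p or q) is F, p is F. ✗
3: Diamond (p or q) is T, p is T. ✓
4: Diamond (p or q) is T, p is F. ✗
That's 1 of 4 worlds, so 1/4.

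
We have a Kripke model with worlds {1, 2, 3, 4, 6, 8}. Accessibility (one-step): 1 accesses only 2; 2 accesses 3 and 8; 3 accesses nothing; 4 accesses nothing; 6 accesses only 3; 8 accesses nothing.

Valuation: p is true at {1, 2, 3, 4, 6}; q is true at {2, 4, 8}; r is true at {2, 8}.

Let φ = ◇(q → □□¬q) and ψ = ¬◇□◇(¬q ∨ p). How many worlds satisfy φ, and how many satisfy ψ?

For ◇(q → □□¬q):
1: successors {2}; q → □□¬q there: 2:T. ✓
2: successors {3, 8}; q → □□¬q there: 3:T, 8:T. ✓
3: no successors, so ◇(q → □□¬q) fails. ✗
4: no successors, so ◇(q → □□¬q) fails. ✗
6: successors {3}; q → □□¬q there: 3:T. ✓
8: no successors, so ◇(q → □□¬q) fails. ✗
— 3 worlds.
For ¬◇□◇(¬q ∨ p):
1: ◇□◇(¬q ∨ p) is F. ✓
2: ◇□◇(¬q ∨ p) is T. ✗
3: ◇□◇(¬q ∨ p) is F. ✓
4: ◇□◇(¬q ∨ p) is F. ✓
6: ◇□◇(¬q ∨ p) is T. ✗
8: ◇□◇(¬q ∨ p) is F. ✓
— 4 worlds.

3 and 4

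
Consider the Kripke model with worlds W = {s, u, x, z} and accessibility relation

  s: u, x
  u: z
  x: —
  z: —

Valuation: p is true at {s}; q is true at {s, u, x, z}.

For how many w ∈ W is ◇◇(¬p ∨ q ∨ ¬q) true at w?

1

s: successors {u, x}; ◇(¬p ∨ q ∨ ¬q) there: u:T, x:F. ✓
u: successors {z}; ◇(¬p ∨ q ∨ ¬q) there: z:F. ✗
x: no successors, so ◇◇(¬p ∨ q ∨ ¬q) fails. ✗
z: no successors, so ◇◇(¬p ∨ q ∨ ¬q) fails. ✗
Satisfying worlds: {s}.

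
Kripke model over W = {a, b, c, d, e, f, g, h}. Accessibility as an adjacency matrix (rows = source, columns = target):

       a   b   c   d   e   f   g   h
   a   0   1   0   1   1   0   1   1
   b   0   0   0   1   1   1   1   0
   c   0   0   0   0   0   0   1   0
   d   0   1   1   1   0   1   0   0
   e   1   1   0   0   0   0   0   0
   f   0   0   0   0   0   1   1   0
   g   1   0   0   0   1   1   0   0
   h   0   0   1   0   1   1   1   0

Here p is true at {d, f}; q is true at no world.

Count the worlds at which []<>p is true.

a: successors {b, d, e, g, h}; <>p there: b:T, d:T, e:F, g:T, h:T. ✗
b: successors {d, e, f, g}; <>p there: d:T, e:F, f:T, g:T. ✗
c: successors {g}; <>p there: g:T. ✓
d: successors {b, c, d, f}; <>p there: b:T, c:F, d:T, f:T. ✗
e: successors {a, b}; <>p there: a:T, b:T. ✓
f: successors {f, g}; <>p there: f:T, g:T. ✓
g: successors {a, e, f}; <>p there: a:T, e:F, f:T. ✗
h: successors {c, e, f, g}; <>p there: c:F, e:F, f:T, g:T. ✗
Satisfying worlds: {c, e, f}.

3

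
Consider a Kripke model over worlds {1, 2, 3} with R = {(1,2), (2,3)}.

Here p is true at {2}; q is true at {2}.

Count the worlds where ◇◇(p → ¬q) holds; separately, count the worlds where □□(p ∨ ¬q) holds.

For ◇◇(p → ¬q):
1: successors {2}; ◇(p → ¬q) there: 2:T. ✓
2: successors {3}; ◇(p → ¬q) there: 3:F. ✗
3: no successors, so ◇◇(p → ¬q) fails. ✗
— 1 world.
For □□(p ∨ ¬q):
1: successors {2}; □(p ∨ ¬q) there: 2:T. ✓
2: successors {3}; □(p ∨ ¬q) there: 3:T. ✓
3: no successors, so □□(p ∨ ¬q) holds vacuously. ✓
— 3 worlds.

1 and 3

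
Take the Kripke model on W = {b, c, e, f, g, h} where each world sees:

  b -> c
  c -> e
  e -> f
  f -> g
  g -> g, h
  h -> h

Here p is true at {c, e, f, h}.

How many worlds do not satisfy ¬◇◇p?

5

b: ◇◇p is T. ✗
c: ◇◇p is T. ✗
e: ◇◇p is F. ✓
f: ◇◇p is T. ✗
g: ◇◇p is T. ✗
h: ◇◇p is T. ✗
Satisfying worlds: {e}.
So ¬◇◇p fails at the other 5 worlds.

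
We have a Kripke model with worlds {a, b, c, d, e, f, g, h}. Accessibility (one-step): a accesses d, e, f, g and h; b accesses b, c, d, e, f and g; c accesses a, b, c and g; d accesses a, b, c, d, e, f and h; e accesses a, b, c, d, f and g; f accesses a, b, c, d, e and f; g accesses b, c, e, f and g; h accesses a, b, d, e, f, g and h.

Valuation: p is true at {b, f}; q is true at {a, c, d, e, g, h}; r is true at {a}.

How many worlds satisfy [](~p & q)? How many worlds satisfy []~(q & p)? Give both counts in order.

For [](~p & q):
a: successors {d, e, f, g, h}; ~p & q there: d:T, e:T, f:F, g:T, h:T. ✗
b: successors {b, c, d, e, f, g}; ~p & q there: b:F, c:T, d:T, e:T, f:F, g:T. ✗
c: successors {a, b, c, g}; ~p & q there: a:T, b:F, c:T, g:T. ✗
d: successors {a, b, c, d, e, f, h}; ~p & q there: a:T, b:F, c:T, d:T, e:T, f:F, h:T. ✗
e: successors {a, b, c, d, f, g}; ~p & q there: a:T, b:F, c:T, d:T, f:F, g:T. ✗
f: successors {a, b, c, d, e, f}; ~p & q there: a:T, b:F, c:T, d:T, e:T, f:F. ✗
g: successors {b, c, e, f, g}; ~p & q there: b:F, c:T, e:T, f:F, g:T. ✗
h: successors {a, b, d, e, f, g, h}; ~p & q there: a:T, b:F, d:T, e:T, f:F, g:T, h:T. ✗
— 0 worlds.
For []~(q & p):
a: successors {d, e, f, g, h}; ~(q & p) there: d:T, e:T, f:T, g:T, h:T. ✓
b: successors {b, c, d, e, f, g}; ~(q & p) there: b:T, c:T, d:T, e:T, f:T, g:T. ✓
c: successors {a, b, c, g}; ~(q & p) there: a:T, b:T, c:T, g:T. ✓
d: successors {a, b, c, d, e, f, h}; ~(q & p) there: a:T, b:T, c:T, d:T, e:T, f:T, h:T. ✓
e: successors {a, b, c, d, f, g}; ~(q & p) there: a:T, b:T, c:T, d:T, f:T, g:T. ✓
f: successors {a, b, c, d, e, f}; ~(q & p) there: a:T, b:T, c:T, d:T, e:T, f:T. ✓
g: successors {b, c, e, f, g}; ~(q & p) there: b:T, c:T, e:T, f:T, g:T. ✓
h: successors {a, b, d, e, f, g, h}; ~(q & p) there: a:T, b:T, d:T, e:T, f:T, g:T, h:T. ✓
— 8 worlds.

0 and 8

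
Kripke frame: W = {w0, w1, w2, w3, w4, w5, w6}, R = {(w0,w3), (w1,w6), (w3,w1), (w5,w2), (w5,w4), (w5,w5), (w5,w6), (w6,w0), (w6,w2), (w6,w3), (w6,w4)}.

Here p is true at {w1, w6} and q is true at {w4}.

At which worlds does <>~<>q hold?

{w0, w3, w5, w6}

w0: successors {w3}; ~<>q there: w3:T. ✓
w1: successors {w6}; ~<>q there: w6:F. ✗
w2: no successors, so <>~<>q fails. ✗
w3: successors {w1}; ~<>q there: w1:T. ✓
w4: no successors, so <>~<>q fails. ✗
w5: successors {w2, w4, w5, w6}; ~<>q there: w2:T, w4:T, w5:F, w6:F. ✓
w6: successors {w0, w2, w3, w4}; ~<>q there: w0:T, w2:T, w3:T, w4:T. ✓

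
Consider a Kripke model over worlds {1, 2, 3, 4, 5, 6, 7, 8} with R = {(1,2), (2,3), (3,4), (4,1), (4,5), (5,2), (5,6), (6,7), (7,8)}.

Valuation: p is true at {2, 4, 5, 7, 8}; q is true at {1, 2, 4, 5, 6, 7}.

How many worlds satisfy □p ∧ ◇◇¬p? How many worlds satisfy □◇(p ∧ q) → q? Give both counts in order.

For □p ∧ ◇◇¬p:
1: □p is T, ◇◇¬p is T. ✓
2: □p is F, ◇◇¬p is F. ✗
3: □p is T, ◇◇¬p is T. ✓
4: □p is F, ◇◇¬p is T. ✗
5: □p is F, ◇◇¬p is T. ✗
6: □p is T, ◇◇¬p is F. ✗
7: □p is T, ◇◇¬p is F. ✗
8: □p is T, ◇◇¬p is F. ✗
— 2 worlds.
For □◇(p ∧ q) → q:
1: □◇(p ∧ q) is F, q is T. ✓
2: □◇(p ∧ q) is T, q is T. ✓
3: □◇(p ∧ q) is T, q is F. ✗
4: □◇(p ∧ q) is T, q is T. ✓
5: □◇(p ∧ q) is F, q is T. ✓
6: □◇(p ∧ q) is F, q is T. ✓
7: □◇(p ∧ q) is F, q is T. ✓
8: □◇(p ∧ q) is T, q is F. ✗
— 6 worlds.

2 and 6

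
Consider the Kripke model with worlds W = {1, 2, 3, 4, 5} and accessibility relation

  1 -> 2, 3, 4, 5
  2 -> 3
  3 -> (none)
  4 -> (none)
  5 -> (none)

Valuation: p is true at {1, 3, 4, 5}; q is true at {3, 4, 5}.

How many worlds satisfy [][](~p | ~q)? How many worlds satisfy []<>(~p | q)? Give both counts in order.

4 and 3

For [][](~p | ~q):
1: successors {2, 3, 4, 5}; [](~p | ~q) there: 2:F, 3:T, 4:T, 5:T. ✗
2: successors {3}; [](~p | ~q) there: 3:T. ✓
3: no successors, so [][](~p | ~q) holds vacuously. ✓
4: no successors, so [][](~p | ~q) holds vacuously. ✓
5: no successors, so [][](~p | ~q) holds vacuously. ✓
— 4 worlds.
For []<>(~p | q):
1: successors {2, 3, 4, 5}; <>(~p | q) there: 2:T, 3:F, 4:F, 5:F. ✗
2: successors {3}; <>(~p | q) there: 3:F. ✗
3: no successors, so []<>(~p | q) holds vacuously. ✓
4: no successors, so []<>(~p | q) holds vacuously. ✓
5: no successors, so []<>(~p | q) holds vacuously. ✓
— 3 worlds.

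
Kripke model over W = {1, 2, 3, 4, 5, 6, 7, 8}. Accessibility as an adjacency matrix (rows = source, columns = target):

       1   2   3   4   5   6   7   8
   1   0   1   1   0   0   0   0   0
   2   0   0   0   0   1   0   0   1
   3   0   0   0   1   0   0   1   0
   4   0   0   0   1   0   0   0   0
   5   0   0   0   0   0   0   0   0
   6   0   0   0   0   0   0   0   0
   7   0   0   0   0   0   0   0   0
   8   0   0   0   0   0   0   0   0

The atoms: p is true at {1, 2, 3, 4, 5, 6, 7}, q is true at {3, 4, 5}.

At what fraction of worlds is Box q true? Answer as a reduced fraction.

1: successors {2, 3}; q there: 2:F, 3:T. ✗
2: successors {5, 8}; q there: 5:T, 8:F. ✗
3: successors {4, 7}; q there: 4:T, 7:F. ✗
4: successors {4}; q there: 4:T. ✓
5: no successors, so Box q holds vacuously. ✓
6: no successors, so Box q holds vacuously. ✓
7: no successors, so Box q holds vacuously. ✓
8: no successors, so Box q holds vacuously. ✓
That's 5 of 8 worlds, so 5/8.

5/8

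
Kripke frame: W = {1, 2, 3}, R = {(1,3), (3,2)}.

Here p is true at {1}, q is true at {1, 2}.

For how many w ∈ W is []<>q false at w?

1: successors {3}; <>q there: 3:T. ✓
2: no successors, so []<>q holds vacuously. ✓
3: successors {2}; <>q there: 2:F. ✗
Satisfying worlds: {1, 2}.
So []<>q fails at the other 1 world.

1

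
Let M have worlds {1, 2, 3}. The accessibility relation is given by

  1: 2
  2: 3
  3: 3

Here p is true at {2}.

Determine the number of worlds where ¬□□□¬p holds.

1: □□□¬p is T. ✗
2: □□□¬p is T. ✗
3: □□□¬p is T. ✗
Satisfying worlds: ∅.

0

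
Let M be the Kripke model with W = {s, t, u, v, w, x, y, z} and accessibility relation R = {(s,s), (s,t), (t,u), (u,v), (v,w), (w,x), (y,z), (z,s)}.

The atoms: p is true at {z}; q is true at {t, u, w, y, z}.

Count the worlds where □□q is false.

5

s: successors {s, t}; □q there: s:F, t:T. ✗
t: successors {u}; □q there: u:F. ✗
u: successors {v}; □q there: v:T. ✓
v: successors {w}; □q there: w:F. ✗
w: successors {x}; □q there: x:T. ✓
x: no successors, so □□q holds vacuously. ✓
y: successors {z}; □q there: z:F. ✗
z: successors {s}; □q there: s:F. ✗
Satisfying worlds: {u, w, x}.
So □□q fails at the other 5 worlds.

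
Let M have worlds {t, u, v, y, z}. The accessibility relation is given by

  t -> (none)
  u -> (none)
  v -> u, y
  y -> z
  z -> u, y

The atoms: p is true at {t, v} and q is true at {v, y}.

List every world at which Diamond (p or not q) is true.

t: no successors, so Diamond (p or not q) fails. ✗
u: no successors, so Diamond (p or not q) fails. ✗
v: successors {u, y}; p or not q there: u:T, y:F. ✓
y: successors {z}; p or not q there: z:T. ✓
z: successors {u, y}; p or not q there: u:T, y:F. ✓

{v, y, z}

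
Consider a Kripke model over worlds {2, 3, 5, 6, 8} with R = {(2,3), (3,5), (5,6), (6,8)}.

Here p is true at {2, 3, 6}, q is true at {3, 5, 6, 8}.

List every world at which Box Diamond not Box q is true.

{8}

2: successors {3}; Diamond not Box q there: 3:F. ✗
3: successors {5}; Diamond not Box q there: 5:F. ✗
5: successors {6}; Diamond not Box q there: 6:F. ✗
6: successors {8}; Diamond not Box q there: 8:F. ✗
8: no successors, so Box Diamond not Box q holds vacuously. ✓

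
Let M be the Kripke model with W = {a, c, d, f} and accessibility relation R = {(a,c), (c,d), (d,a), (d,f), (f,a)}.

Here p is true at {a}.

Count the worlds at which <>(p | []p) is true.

a: successors {c}; p | []p there: c:F. ✗
c: successors {d}; p | []p there: d:F. ✗
d: successors {a, f}; p | []p there: a:T, f:T. ✓
f: successors {a}; p | []p there: a:T. ✓
Satisfying worlds: {d, f}.

2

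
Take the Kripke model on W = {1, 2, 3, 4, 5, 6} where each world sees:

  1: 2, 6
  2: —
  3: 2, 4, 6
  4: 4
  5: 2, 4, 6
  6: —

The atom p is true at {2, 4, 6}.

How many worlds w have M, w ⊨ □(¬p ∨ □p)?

1: successors {2, 6}; ¬p ∨ □p there: 2:T, 6:T. ✓
2: no successors, so □(¬p ∨ □p) holds vacuously. ✓
3: successors {2, 4, 6}; ¬p ∨ □p there: 2:T, 4:T, 6:T. ✓
4: successors {4}; ¬p ∨ □p there: 4:T. ✓
5: successors {2, 4, 6}; ¬p ∨ □p there: 2:T, 4:T, 6:T. ✓
6: no successors, so □(¬p ∨ □p) holds vacuously. ✓
Satisfying worlds: {1, 2, 3, 4, 5, 6}.

6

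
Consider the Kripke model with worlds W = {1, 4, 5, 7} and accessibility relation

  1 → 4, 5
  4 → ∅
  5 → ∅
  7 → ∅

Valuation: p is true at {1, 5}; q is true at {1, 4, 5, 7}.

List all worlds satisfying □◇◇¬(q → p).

1: successors {4, 5}; ◇◇¬(q → p) there: 4:F, 5:F. ✗
4: no successors, so □◇◇¬(q → p) holds vacuously. ✓
5: no successors, so □◇◇¬(q → p) holds vacuously. ✓
7: no successors, so □◇◇¬(q → p) holds vacuously. ✓

{4, 5, 7}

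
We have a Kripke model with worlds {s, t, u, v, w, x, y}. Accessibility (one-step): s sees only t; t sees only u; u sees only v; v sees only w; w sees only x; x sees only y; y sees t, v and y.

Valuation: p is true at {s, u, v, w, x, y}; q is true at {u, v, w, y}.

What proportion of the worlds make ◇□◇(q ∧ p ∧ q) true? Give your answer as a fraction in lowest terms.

s: successors {t}; □◇(q ∧ p ∧ q) there: t:T. ✓
t: successors {u}; □◇(q ∧ p ∧ q) there: u:T. ✓
u: successors {v}; □◇(q ∧ p ∧ q) there: v:F. ✗
v: successors {w}; □◇(q ∧ p ∧ q) there: w:T. ✓
w: successors {x}; □◇(q ∧ p ∧ q) there: x:T. ✓
x: successors {y}; □◇(q ∧ p ∧ q) there: y:T. ✓
y: successors {t, v, y}; □◇(q ∧ p ∧ q) there: t:T, v:F, y:T. ✓
That's 6 of 7 worlds, so 6/7.

6/7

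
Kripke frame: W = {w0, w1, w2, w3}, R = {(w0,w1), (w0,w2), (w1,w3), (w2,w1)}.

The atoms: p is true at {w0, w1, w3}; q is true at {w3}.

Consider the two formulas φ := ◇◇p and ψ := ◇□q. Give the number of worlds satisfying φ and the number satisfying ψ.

For ◇◇p:
w0: successors {w1, w2}; ◇p there: w1:T, w2:T. ✓
w1: successors {w3}; ◇p there: w3:F. ✗
w2: successors {w1}; ◇p there: w1:T. ✓
w3: no successors, so ◇◇p fails. ✗
— 2 worlds.
For ◇□q:
w0: successors {w1, w2}; □q there: w1:T, w2:F. ✓
w1: successors {w3}; □q there: w3:T. ✓
w2: successors {w1}; □q there: w1:T. ✓
w3: no successors, so ◇□q fails. ✗
— 3 worlds.

2 and 3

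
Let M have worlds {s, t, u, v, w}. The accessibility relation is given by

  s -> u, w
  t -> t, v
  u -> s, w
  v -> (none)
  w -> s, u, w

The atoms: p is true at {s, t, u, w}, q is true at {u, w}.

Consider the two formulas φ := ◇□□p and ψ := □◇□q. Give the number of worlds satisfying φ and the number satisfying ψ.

For ◇□□p:
s: successors {u, w}; □□p there: u:T, w:T. ✓
t: successors {t, v}; □□p there: t:F, v:T. ✓
u: successors {s, w}; □□p there: s:T, w:T. ✓
v: no successors, so ◇□□p fails. ✗
w: successors {s, u, w}; □□p there: s:T, u:T, w:T. ✓
— 4 worlds.
For □◇□q:
s: successors {u, w}; ◇□q there: u:T, w:T. ✓
t: successors {t, v}; ◇□q there: t:T, v:F. ✗
u: successors {s, w}; ◇□q there: s:F, w:T. ✗
v: no successors, so □◇□q holds vacuously. ✓
w: successors {s, u, w}; ◇□q there: s:F, u:T, w:T. ✗
— 2 worlds.

4 and 2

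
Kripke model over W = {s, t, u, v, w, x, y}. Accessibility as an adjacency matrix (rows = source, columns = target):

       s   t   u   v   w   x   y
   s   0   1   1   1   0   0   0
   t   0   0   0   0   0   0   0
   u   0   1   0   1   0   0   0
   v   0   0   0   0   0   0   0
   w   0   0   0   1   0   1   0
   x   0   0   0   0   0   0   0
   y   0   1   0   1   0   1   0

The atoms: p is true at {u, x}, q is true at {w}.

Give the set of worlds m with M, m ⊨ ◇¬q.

{s, u, w, y}

s: successors {t, u, v}; ¬q there: t:T, u:T, v:T. ✓
t: no successors, so ◇¬q fails. ✗
u: successors {t, v}; ¬q there: t:T, v:T. ✓
v: no successors, so ◇¬q fails. ✗
w: successors {v, x}; ¬q there: v:T, x:T. ✓
x: no successors, so ◇¬q fails. ✗
y: successors {t, v, x}; ¬q there: t:T, v:T, x:T. ✓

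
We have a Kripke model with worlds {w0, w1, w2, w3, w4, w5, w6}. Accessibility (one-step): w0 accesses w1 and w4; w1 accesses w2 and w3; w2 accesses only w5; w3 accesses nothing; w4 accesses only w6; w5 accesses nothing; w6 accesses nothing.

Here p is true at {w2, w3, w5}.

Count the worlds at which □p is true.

5

w0: successors {w1, w4}; p there: w1:F, w4:F. ✗
w1: successors {w2, w3}; p there: w2:T, w3:T. ✓
w2: successors {w5}; p there: w5:T. ✓
w3: no successors, so □p holds vacuously. ✓
w4: successors {w6}; p there: w6:F. ✗
w5: no successors, so □p holds vacuously. ✓
w6: no successors, so □p holds vacuously. ✓
Satisfying worlds: {w1, w2, w3, w5, w6}.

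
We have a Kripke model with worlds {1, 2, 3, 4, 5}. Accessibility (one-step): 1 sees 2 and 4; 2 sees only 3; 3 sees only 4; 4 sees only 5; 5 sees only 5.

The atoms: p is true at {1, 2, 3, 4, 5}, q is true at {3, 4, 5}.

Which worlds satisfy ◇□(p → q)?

{1, 2, 3, 4, 5}

1: successors {2, 4}; □(p → q) there: 2:T, 4:T. ✓
2: successors {3}; □(p → q) there: 3:T. ✓
3: successors {4}; □(p → q) there: 4:T. ✓
4: successors {5}; □(p → q) there: 5:T. ✓
5: successors {5}; □(p → q) there: 5:T. ✓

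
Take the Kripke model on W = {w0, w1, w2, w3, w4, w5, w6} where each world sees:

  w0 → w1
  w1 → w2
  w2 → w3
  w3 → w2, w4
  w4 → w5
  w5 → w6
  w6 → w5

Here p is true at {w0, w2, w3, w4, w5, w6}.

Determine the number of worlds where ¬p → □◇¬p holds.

w0: ¬p is F, □◇¬p is F. ✓
w1: ¬p is T, □◇¬p is F. ✗
w2: ¬p is F, □◇¬p is F. ✓
w3: ¬p is F, □◇¬p is F. ✓
w4: ¬p is F, □◇¬p is F. ✓
w5: ¬p is F, □◇¬p is F. ✓
w6: ¬p is F, □◇¬p is F. ✓
Satisfying worlds: {w0, w2, w3, w4, w5, w6}.

6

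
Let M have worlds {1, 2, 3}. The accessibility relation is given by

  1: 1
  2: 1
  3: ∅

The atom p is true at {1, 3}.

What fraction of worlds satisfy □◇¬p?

1/3

1: successors {1}; ◇¬p there: 1:F. ✗
2: successors {1}; ◇¬p there: 1:F. ✗
3: no successors, so □◇¬p holds vacuously. ✓
That's 1 of 3 worlds, so 1/3.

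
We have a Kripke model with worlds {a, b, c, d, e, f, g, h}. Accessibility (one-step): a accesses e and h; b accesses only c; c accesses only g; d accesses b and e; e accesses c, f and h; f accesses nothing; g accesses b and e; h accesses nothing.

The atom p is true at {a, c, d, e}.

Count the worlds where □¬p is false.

a: successors {e, h}; ¬p there: e:F, h:T. ✗
b: successors {c}; ¬p there: c:F. ✗
c: successors {g}; ¬p there: g:T. ✓
d: successors {b, e}; ¬p there: b:T, e:F. ✗
e: successors {c, f, h}; ¬p there: c:F, f:T, h:T. ✗
f: no successors, so □¬p holds vacuously. ✓
g: successors {b, e}; ¬p there: b:T, e:F. ✗
h: no successors, so □¬p holds vacuously. ✓
Satisfying worlds: {c, f, h}.
So □¬p fails at the other 5 worlds.

5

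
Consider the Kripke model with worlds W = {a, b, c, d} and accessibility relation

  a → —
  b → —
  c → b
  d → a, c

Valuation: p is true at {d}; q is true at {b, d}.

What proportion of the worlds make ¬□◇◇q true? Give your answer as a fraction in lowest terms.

1/2

a: □◇◇q is T. ✗
b: □◇◇q is T. ✗
c: □◇◇q is F. ✓
d: □◇◇q is F. ✓
That's 2 of 4 worlds, so 2/4 = 1/2.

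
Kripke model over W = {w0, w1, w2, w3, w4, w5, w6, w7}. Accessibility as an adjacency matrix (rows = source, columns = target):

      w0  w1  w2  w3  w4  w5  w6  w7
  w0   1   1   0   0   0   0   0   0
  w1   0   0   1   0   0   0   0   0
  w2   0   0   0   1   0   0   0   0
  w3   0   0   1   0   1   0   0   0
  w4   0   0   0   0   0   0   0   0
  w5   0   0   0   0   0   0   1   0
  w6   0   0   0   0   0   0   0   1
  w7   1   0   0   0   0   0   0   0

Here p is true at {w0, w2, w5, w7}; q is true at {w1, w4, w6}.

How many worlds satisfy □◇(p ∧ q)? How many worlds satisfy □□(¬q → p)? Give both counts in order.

For □◇(p ∧ q):
w0: successors {w0, w1}; ◇(p ∧ q) there: w0:F, w1:F. ✗
w1: successors {w2}; ◇(p ∧ q) there: w2:F. ✗
w2: successors {w3}; ◇(p ∧ q) there: w3:F. ✗
w3: successors {w2, w4}; ◇(p ∧ q) there: w2:F, w4:F. ✗
w4: no successors, so □◇(p ∧ q) holds vacuously. ✓
w5: successors {w6}; ◇(p ∧ q) there: w6:F. ✗
w6: successors {w7}; ◇(p ∧ q) there: w7:F. ✗
w7: successors {w0}; ◇(p ∧ q) there: w0:F. ✗
— 1 world.
For □□(¬q → p):
w0: successors {w0, w1}; □(¬q → p) there: w0:T, w1:T. ✓
w1: successors {w2}; □(¬q → p) there: w2:F. ✗
w2: successors {w3}; □(¬q → p) there: w3:T. ✓
w3: successors {w2, w4}; □(¬q → p) there: w2:F, w4:T. ✗
w4: no successors, so □□(¬q → p) holds vacuously. ✓
w5: successors {w6}; □(¬q → p) there: w6:T. ✓
w6: successors {w7}; □(¬q → p) there: w7:T. ✓
w7: successors {w0}; □(¬q → p) there: w0:T. ✓
— 6 worlds.

1 and 6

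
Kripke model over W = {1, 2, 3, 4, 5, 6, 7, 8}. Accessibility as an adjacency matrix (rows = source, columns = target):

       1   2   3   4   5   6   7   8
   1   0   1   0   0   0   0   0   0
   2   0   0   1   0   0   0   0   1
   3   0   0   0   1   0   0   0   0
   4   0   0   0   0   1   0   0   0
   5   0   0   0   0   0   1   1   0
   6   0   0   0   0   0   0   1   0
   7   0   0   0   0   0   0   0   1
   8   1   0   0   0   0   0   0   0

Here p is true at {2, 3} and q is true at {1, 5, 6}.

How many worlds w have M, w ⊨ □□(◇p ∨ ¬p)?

7

1: successors {2}; □(◇p ∨ ¬p) there: 2:F. ✗
2: successors {3, 8}; □(◇p ∨ ¬p) there: 3:T, 8:T. ✓
3: successors {4}; □(◇p ∨ ¬p) there: 4:T. ✓
4: successors {5}; □(◇p ∨ ¬p) there: 5:T. ✓
5: successors {6, 7}; □(◇p ∨ ¬p) there: 6:T, 7:T. ✓
6: successors {7}; □(◇p ∨ ¬p) there: 7:T. ✓
7: successors {8}; □(◇p ∨ ¬p) there: 8:T. ✓
8: successors {1}; □(◇p ∨ ¬p) there: 1:T. ✓
Satisfying worlds: {2, 3, 4, 5, 6, 7, 8}.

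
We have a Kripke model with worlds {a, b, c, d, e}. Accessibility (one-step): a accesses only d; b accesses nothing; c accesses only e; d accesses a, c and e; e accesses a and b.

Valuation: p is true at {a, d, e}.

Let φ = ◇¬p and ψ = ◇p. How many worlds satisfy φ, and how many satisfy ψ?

2 and 4

For ◇¬p:
a: successors {d}; ¬p there: d:F. ✗
b: no successors, so ◇¬p fails. ✗
c: successors {e}; ¬p there: e:F. ✗
d: successors {a, c, e}; ¬p there: a:F, c:T, e:F. ✓
e: successors {a, b}; ¬p there: a:F, b:T. ✓
— 2 worlds.
For ◇p:
a: successors {d}; p there: d:T. ✓
b: no successors, so ◇p fails. ✗
c: successors {e}; p there: e:T. ✓
d: successors {a, c, e}; p there: a:T, c:F, e:T. ✓
e: successors {a, b}; p there: a:T, b:F. ✓
— 4 worlds.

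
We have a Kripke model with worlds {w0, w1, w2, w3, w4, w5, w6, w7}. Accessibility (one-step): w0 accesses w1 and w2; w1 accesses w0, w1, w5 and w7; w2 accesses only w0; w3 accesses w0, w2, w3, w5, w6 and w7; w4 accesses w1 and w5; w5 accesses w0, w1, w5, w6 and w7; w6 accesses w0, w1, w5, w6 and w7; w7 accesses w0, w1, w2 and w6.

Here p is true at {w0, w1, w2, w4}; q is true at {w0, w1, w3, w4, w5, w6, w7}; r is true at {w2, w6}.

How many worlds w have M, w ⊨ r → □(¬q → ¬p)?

w0: r is F, □(¬q → ¬p) is F. ✓
w1: r is F, □(¬q → ¬p) is T. ✓
w2: r is T, □(¬q → ¬p) is T. ✓
w3: r is F, □(¬q → ¬p) is F. ✓
w4: r is F, □(¬q → ¬p) is T. ✓
w5: r is F, □(¬q → ¬p) is T. ✓
w6: r is T, □(¬q → ¬p) is T. ✓
w7: r is F, □(¬q → ¬p) is F. ✓
Satisfying worlds: {w0, w1, w2, w3, w4, w5, w6, w7}.

8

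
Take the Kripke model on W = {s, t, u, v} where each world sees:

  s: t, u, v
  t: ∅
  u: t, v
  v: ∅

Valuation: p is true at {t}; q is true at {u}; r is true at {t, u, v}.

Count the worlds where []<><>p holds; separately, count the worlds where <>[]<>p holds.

2 and 2

For []<><>p:
s: successors {t, u, v}; <><>p there: t:F, u:F, v:F. ✗
t: no successors, so []<><>p holds vacuously. ✓
u: successors {t, v}; <><>p there: t:F, v:F. ✗
v: no successors, so []<><>p holds vacuously. ✓
— 2 worlds.
For <>[]<>p:
s: successors {t, u, v}; []<>p there: t:T, u:F, v:T. ✓
t: no successors, so <>[]<>p fails. ✗
u: successors {t, v}; []<>p there: t:T, v:T. ✓
v: no successors, so <>[]<>p fails. ✗
— 2 worlds.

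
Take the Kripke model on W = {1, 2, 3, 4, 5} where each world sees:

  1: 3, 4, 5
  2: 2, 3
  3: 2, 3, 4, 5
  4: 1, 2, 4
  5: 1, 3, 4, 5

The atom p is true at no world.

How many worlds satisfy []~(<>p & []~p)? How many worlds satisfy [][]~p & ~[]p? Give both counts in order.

5 and 5

For []~(<>p & []~p):
1: successors {3, 4, 5}; ~(<>p & []~p) there: 3:T, 4:T, 5:T. ✓
2: successors {2, 3}; ~(<>p & []~p) there: 2:T, 3:T. ✓
3: successors {2, 3, 4, 5}; ~(<>p & []~p) there: 2:T, 3:T, 4:T, 5:T. ✓
4: successors {1, 2, 4}; ~(<>p & []~p) there: 1:T, 2:T, 4:T. ✓
5: successors {1, 3, 4, 5}; ~(<>p & []~p) there: 1:T, 3:T, 4:T, 5:T. ✓
— 5 worlds.
For [][]~p & ~[]p:
1: [][]~p is T, ~[]p is T. ✓
2: [][]~p is T, ~[]p is T. ✓
3: [][]~p is T, ~[]p is T. ✓
4: [][]~p is T, ~[]p is T. ✓
5: [][]~p is T, ~[]p is T. ✓
— 5 worlds.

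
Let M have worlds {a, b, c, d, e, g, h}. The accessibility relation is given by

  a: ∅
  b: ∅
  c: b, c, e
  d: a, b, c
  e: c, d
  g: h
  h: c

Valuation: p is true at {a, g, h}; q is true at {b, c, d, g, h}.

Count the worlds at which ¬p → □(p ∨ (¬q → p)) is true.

6

a: ¬p is F, □(p ∨ (¬q → p)) is T. ✓
b: ¬p is T, □(p ∨ (¬q → p)) is T. ✓
c: ¬p is T, □(p ∨ (¬q → p)) is F. ✗
d: ¬p is T, □(p ∨ (¬q → p)) is T. ✓
e: ¬p is T, □(p ∨ (¬q → p)) is T. ✓
g: ¬p is F, □(p ∨ (¬q → p)) is T. ✓
h: ¬p is F, □(p ∨ (¬q → p)) is T. ✓
Satisfying worlds: {a, b, d, e, g, h}.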